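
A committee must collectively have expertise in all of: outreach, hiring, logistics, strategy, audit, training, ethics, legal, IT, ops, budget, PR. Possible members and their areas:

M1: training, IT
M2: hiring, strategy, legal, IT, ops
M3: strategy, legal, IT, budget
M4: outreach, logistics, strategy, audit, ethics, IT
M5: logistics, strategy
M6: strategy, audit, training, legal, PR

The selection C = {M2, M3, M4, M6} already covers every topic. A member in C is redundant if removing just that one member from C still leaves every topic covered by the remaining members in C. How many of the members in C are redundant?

Drop M2: hiring, ops uncovered — not redundant.
Drop M3: budget uncovered — not redundant.
Drop M4: outreach, logistics, ethics uncovered — not redundant.
Drop M6: training, PR uncovered — not redundant.
None of the members in C is redundant.

0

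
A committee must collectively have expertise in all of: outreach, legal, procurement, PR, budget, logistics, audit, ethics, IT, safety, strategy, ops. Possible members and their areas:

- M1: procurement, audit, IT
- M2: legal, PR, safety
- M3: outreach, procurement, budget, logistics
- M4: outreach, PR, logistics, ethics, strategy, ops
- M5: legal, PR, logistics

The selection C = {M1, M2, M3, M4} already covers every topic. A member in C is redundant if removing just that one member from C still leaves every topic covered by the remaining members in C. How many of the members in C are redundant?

Drop M1: audit, IT uncovered — not redundant.
Drop M2: legal, safety uncovered — not redundant.
Drop M3: budget uncovered — not redundant.
Drop M4: ethics, strategy, ops uncovered — not redundant.
None of the members in C is redundant.

0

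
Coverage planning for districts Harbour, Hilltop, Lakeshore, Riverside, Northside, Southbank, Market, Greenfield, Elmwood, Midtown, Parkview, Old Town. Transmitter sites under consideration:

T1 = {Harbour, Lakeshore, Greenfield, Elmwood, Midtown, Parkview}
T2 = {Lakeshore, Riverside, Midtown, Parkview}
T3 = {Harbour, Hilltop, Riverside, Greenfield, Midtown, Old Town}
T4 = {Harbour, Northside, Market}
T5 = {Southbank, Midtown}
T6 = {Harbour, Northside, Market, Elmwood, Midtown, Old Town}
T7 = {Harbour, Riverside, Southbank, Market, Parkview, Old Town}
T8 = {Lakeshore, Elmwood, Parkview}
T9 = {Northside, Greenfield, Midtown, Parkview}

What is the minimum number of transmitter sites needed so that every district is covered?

4

T1, T3, T4, T5 together cover {Harbour, Hilltop, Lakeshore, Riverside, Northside, Southbank, Market, Greenfield, Elmwood, Midtown, Parkview, Old Town} — every district.
No 3 of the 9 transmitter sites cover everything (all 84 triples fall short), so 4 is minimum.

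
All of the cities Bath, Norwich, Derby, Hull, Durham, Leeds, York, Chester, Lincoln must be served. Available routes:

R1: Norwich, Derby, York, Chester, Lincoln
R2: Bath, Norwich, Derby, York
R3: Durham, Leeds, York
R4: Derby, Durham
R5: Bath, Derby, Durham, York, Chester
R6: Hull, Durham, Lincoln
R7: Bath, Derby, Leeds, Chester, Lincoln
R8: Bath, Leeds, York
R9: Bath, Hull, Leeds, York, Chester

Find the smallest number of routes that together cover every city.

3

R1, R3, R9 together cover {Bath, Norwich, Derby, Hull, Durham, Leeds, York, Chester, Lincoln} — every city.
No 2 of the 9 routes cover everything (all 36 pairs fall short), so 3 is minimum.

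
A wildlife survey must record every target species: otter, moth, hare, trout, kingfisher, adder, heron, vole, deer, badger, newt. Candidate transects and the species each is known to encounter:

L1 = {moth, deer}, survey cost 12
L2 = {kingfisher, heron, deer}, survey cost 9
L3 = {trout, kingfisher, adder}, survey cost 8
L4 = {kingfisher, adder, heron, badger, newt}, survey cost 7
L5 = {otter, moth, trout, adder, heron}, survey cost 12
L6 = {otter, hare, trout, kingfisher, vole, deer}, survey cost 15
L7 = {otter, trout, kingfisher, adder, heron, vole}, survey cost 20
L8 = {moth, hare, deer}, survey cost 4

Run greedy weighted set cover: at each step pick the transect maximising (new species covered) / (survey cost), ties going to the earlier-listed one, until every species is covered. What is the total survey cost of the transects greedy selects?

Pick 1: L8 adds 3 new (moth, hare, deer) at survey cost 4 (ratio 3/4).
Pick 2: L4 adds 5 new (kingfisher, adder, heron, badger, newt) at survey cost 7 (ratio 5/7).
Pick 3: L6 adds 3 new (otter, trout, vole) at survey cost 15 (ratio 3/15).
Greedy total survey cost: 4 + 7 + 15 = 26.

26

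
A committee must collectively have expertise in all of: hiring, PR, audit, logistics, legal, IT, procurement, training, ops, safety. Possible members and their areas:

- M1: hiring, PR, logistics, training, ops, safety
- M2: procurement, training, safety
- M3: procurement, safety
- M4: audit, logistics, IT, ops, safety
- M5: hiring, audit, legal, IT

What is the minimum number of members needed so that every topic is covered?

3

M1, M2, M5 together cover {hiring, PR, audit, logistics, legal, IT, procurement, training, ops, safety} — every topic.
No 2 of the 5 members cover everything (all 10 pairs fall short), so 3 is minimum.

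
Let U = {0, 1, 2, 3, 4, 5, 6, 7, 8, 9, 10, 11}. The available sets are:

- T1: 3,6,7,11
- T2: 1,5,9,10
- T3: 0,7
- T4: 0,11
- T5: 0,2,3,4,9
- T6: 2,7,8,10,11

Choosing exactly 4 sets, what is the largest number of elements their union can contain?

Choosing T1, T2, T5, T6 covers {0, 1, 2, 3, 4, 5, 6, 7, 8, 9, 10, 11} — 12 elements.
That is all 12 elements.

12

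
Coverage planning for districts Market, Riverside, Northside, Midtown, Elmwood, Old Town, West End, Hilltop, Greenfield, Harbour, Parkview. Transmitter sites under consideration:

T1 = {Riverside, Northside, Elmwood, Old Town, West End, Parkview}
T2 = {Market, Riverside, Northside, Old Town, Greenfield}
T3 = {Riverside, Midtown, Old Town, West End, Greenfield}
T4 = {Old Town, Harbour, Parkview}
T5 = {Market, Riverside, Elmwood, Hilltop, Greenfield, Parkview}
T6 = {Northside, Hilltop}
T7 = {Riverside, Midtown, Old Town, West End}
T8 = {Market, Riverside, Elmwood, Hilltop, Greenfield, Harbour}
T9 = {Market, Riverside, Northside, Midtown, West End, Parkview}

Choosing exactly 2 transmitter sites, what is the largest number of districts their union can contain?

Choosing T1, T8 covers {Market, Riverside, Northside, Elmwood, Old Town, West End, Hilltop, Greenfield, Harbour, Parkview} — 10 districts.
No choice of 2 transmitter sites does better; here Midtown is left uncovered.

10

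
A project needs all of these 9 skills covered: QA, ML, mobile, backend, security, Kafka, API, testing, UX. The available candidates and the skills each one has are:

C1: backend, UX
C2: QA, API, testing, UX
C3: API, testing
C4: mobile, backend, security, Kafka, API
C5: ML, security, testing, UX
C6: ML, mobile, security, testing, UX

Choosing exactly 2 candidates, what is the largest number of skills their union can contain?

8

Choosing C2, C4 covers {QA, mobile, backend, security, Kafka, API, testing, UX} — 8 skills.
No choice of 2 candidates does better; here ML is left uncovered.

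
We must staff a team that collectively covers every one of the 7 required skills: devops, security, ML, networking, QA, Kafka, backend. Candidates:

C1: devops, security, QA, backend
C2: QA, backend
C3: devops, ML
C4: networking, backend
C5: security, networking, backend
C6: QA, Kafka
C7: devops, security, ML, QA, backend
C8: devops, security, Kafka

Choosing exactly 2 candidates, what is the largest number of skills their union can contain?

Choosing C4, C7 covers {devops, security, ML, networking, QA, backend} — 6 skills.
No choice of 2 candidates does better; here Kafka is left uncovered.

6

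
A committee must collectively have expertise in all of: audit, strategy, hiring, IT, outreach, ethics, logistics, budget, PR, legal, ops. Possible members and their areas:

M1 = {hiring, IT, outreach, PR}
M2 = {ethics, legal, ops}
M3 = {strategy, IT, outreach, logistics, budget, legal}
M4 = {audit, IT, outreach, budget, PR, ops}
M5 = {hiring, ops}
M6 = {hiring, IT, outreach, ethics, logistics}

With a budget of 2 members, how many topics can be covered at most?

9

Choosing M3, M4 covers {audit, strategy, IT, outreach, logistics, budget, PR, legal, ops} — 9 topics.
No choice of 2 members does better; here hiring, ethics are left uncovered.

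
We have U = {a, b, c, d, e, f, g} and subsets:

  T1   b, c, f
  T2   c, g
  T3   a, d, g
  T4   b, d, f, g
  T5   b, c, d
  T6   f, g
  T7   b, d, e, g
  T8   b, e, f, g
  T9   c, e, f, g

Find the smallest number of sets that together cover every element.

3

T1, T3, T7 together cover {a, b, c, d, e, f, g} — every element.
No 2 of the 9 sets cover everything (all 36 pairs fall short), so 3 is minimum.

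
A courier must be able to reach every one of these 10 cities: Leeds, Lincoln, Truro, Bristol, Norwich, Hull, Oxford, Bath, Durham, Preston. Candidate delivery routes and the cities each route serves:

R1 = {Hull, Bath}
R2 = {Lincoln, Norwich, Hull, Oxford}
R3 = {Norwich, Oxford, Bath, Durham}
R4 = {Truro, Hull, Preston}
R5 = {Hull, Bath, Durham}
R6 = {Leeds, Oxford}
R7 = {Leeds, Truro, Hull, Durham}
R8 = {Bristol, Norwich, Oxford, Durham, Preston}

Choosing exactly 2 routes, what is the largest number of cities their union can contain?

Choosing R7, R8 covers {Leeds, Truro, Bristol, Norwich, Hull, Oxford, Durham, Preston} — 8 cities.
No choice of 2 routes does better; here Lincoln, Bath are left uncovered.

8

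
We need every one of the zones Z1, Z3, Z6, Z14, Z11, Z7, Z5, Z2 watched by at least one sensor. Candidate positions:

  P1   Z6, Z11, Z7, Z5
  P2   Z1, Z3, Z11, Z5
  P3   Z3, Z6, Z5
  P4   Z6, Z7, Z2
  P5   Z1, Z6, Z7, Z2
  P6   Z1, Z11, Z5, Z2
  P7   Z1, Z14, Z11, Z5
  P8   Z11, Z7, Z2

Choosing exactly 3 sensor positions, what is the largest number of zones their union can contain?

Choosing P2, P4, P7 covers {Z1, Z3, Z6, Z14, Z11, Z7, Z5, Z2} — 8 zones.
That is all 8 zones.

8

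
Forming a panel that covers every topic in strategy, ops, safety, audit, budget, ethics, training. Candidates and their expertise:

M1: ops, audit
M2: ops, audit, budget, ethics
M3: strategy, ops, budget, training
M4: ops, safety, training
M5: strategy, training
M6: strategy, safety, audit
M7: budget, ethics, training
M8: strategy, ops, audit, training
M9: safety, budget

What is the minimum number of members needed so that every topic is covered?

3

M1, M6, M7 together cover {strategy, ops, safety, audit, budget, ethics, training} — every topic.
No 2 of the 9 members cover everything (all 36 pairs fall short), so 3 is minimum.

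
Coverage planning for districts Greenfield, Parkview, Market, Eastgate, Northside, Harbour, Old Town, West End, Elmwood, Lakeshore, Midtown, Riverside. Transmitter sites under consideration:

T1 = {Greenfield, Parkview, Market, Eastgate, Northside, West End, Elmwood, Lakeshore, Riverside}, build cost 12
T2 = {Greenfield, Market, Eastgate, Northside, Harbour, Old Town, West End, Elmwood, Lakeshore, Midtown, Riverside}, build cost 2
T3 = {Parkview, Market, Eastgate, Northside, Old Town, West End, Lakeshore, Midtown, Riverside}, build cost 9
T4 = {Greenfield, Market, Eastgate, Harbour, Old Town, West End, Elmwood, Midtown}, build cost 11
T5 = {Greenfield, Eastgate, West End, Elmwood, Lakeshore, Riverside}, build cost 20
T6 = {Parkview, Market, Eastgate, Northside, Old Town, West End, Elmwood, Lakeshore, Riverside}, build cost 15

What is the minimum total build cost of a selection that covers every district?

T2, T3 cover every district at build cost 2 + 9 = 11.
Any cover uses at least 2 transmitter sites; among all covering selections none totals below 11.

11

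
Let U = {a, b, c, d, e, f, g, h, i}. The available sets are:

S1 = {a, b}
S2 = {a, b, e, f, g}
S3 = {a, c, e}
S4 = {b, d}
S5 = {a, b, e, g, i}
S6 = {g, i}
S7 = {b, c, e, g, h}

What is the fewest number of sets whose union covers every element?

4

S2, S4, S5, S7 together cover {a, b, c, d, e, f, g, h, i} — every element.
No 3 of the 7 sets cover everything (all 35 triples fall short), so 4 is minimum.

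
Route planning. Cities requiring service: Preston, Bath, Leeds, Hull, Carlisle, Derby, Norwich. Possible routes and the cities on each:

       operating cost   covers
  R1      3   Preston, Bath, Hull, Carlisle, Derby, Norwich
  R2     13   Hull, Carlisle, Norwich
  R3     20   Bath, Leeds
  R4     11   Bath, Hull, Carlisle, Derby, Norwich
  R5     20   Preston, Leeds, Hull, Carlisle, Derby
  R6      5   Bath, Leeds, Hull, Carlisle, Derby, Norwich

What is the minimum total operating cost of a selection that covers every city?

8

R1, R6 cover every city at operating cost 3 + 5 = 8.
Any cover uses at least 2 routes; among all covering selections none totals below 8.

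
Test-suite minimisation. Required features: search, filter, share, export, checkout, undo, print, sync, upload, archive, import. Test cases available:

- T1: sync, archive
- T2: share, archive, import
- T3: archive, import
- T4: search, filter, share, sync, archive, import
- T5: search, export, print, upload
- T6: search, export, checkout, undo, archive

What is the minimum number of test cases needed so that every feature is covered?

3

T4, T5, T6 together cover {search, filter, share, export, checkout, undo, print, sync, upload, archive, import} — every feature.
No 2 of the 6 test cases cover everything (all 15 pairs fall short), so 3 is minimum.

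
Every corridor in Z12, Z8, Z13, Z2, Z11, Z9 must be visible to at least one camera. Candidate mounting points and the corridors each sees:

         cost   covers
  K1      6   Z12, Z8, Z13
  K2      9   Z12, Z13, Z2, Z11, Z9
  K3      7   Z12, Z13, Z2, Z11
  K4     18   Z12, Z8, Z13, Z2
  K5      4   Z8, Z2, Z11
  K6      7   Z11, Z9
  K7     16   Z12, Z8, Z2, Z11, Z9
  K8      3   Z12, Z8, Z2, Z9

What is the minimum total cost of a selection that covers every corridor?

10

K3, K8 cover every corridor at cost 7 + 3 = 10.
Any cover uses at least 2 camera mounts; among all covering selections none totals below 10.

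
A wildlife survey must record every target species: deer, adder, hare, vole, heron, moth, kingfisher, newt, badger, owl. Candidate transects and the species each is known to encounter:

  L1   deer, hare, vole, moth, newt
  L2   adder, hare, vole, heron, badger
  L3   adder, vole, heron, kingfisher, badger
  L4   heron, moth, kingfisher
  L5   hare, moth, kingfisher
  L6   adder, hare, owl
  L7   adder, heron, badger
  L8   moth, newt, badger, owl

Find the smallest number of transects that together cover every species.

3

L1, L3, L6 together cover {deer, adder, hare, vole, heron, moth, kingfisher, newt, badger, owl} — every species.
No 2 of the 8 transects cover everything (all 28 pairs fall short), so 3 is minimum.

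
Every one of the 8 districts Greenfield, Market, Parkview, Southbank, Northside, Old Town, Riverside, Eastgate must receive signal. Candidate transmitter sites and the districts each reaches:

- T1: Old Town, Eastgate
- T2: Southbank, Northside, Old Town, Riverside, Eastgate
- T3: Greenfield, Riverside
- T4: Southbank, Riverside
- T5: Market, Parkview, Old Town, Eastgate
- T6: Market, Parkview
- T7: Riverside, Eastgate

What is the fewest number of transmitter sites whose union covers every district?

T2, T3, T5 together cover {Greenfield, Market, Parkview, Southbank, Northside, Old Town, Riverside, Eastgate} — every district.
No 2 of the 7 transmitter sites cover everything (all 21 pairs fall short), so 3 is minimum.

3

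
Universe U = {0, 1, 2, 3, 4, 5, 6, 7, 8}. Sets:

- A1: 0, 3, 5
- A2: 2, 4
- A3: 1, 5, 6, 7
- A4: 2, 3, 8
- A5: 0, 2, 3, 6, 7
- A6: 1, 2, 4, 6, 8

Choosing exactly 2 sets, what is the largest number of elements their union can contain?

Choosing A1, A6 covers {0, 1, 2, 3, 4, 5, 6, 8} — 8 elements.
No choice of 2 sets does better; here 7 is left uncovered.

8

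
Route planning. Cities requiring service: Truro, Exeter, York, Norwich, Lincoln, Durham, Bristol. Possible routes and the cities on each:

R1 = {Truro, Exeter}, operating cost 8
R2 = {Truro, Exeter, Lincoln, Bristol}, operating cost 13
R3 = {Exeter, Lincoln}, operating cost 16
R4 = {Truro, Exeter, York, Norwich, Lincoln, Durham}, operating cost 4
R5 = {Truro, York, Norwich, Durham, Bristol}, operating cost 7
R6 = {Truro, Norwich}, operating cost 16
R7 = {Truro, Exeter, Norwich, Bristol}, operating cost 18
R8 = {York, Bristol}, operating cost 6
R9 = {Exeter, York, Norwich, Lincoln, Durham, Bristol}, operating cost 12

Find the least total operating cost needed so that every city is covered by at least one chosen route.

10

R4, R8 cover every city at operating cost 4 + 6 = 10.
Any cover uses at least 2 routes; among all covering selections none totals below 10.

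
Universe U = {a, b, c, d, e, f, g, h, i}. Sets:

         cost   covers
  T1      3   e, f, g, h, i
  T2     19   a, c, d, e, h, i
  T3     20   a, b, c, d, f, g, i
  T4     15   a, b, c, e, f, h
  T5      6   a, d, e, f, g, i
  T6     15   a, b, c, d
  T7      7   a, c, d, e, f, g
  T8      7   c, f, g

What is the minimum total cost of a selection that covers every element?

18

T1, T6 cover every element at cost 3 + 15 = 18.
Any cover uses at least 2 sets; among all covering selections none totals below 18.
Greedy by coverage-per-cost would pick T1, T7, T4 for 25 — worse than the optimum 18.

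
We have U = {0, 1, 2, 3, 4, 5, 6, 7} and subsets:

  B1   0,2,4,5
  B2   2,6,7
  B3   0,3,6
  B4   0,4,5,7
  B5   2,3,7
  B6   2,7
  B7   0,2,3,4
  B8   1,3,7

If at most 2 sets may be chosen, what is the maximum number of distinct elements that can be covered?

Choosing B1, B8 covers {0, 1, 2, 3, 4, 5, 7} — 7 elements.
No choice of 2 sets does better; here 6 is left uncovered.

7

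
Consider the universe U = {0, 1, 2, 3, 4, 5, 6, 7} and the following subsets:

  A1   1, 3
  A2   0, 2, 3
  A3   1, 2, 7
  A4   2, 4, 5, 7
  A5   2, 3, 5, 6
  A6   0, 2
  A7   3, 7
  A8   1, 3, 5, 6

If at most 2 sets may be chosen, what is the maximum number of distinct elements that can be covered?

7

Choosing A4, A8 covers {1, 2, 3, 4, 5, 6, 7} — 7 elements.
No choice of 2 sets does better; here 0 is left uncovered.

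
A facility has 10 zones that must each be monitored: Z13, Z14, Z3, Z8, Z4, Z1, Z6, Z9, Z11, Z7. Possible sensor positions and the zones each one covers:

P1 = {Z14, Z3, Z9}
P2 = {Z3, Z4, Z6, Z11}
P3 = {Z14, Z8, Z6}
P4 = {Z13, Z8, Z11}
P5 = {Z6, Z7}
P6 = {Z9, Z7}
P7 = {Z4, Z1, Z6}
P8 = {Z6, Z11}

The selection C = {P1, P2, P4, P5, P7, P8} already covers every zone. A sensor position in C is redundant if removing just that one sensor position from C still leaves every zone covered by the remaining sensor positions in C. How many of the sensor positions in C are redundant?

Drop P1: Z14, Z9 uncovered — not redundant.
Drop P2: the rest still cover every zone — redundant.
Drop P4: Z13, Z8 uncovered — not redundant.
Drop P5: Z7 uncovered — not redundant.
Drop P7: Z1 uncovered — not redundant.
Drop P8: the rest still cover every zone — redundant.
2 redundant: P2, P8.

2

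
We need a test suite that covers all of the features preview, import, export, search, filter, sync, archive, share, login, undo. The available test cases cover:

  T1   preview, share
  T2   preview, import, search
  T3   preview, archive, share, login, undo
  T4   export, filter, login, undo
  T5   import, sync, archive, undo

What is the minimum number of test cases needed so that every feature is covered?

T1, T2, T4, T5 together cover {preview, import, export, search, filter, sync, archive, share, login, undo} — every feature.
No 3 of the 5 test cases cover everything (all 10 triples fall short), so 4 is minimum.

4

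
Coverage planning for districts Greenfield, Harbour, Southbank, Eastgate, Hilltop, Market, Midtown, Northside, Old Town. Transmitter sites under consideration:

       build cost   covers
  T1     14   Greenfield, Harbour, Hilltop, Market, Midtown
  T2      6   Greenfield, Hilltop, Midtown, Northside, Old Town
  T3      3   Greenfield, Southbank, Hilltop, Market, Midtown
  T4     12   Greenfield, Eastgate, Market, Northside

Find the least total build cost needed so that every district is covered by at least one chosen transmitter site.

35

T1, T2, T3, T4 cover every district at build cost 14 + 6 + 3 + 12 = 35.
Any cover uses at least 4 transmitter sites; among all covering selections none totals below 35.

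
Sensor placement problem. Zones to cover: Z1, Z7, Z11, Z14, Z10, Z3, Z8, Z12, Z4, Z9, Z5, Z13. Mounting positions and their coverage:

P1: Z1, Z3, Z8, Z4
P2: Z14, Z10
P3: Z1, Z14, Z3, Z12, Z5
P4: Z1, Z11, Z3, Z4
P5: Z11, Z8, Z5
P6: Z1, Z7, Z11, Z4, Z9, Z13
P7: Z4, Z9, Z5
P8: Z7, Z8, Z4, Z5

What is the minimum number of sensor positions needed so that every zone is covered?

4

P1, P2, P3, P6 together cover {Z1, Z7, Z11, Z14, Z10, Z3, Z8, Z12, Z4, Z9, Z5, Z13} — every zone.
No 3 of the 8 sensor positions cover everything (all 56 triples fall short), so 4 is minimum.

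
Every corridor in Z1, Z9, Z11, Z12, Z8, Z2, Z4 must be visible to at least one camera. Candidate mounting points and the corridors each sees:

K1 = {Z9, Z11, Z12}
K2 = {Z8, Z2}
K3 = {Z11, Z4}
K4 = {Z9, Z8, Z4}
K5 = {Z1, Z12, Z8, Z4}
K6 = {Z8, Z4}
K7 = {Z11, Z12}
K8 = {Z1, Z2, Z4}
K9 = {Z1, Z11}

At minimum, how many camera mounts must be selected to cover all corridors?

3

K1, K2, K5 together cover {Z1, Z9, Z11, Z12, Z8, Z2, Z4} — every corridor.
No 2 of the 9 camera mounts cover everything (all 36 pairs fall short), so 3 is minimum.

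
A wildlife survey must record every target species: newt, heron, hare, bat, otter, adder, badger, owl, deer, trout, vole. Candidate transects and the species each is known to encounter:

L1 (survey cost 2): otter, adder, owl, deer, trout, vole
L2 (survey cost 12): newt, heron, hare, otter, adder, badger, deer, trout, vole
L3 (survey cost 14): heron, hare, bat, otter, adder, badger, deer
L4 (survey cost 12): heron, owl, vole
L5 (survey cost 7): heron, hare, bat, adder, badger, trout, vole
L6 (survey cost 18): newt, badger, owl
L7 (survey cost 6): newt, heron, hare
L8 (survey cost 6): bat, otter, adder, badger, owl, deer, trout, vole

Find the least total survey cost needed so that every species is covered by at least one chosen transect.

12

L7, L8 cover every species at survey cost 6 + 6 = 12.
Any cover uses at least 2 transects; among all covering selections none totals below 12.
Greedy by coverage-per-survey cost would pick L1, L5, L7 for 15 — worse than the optimum 12.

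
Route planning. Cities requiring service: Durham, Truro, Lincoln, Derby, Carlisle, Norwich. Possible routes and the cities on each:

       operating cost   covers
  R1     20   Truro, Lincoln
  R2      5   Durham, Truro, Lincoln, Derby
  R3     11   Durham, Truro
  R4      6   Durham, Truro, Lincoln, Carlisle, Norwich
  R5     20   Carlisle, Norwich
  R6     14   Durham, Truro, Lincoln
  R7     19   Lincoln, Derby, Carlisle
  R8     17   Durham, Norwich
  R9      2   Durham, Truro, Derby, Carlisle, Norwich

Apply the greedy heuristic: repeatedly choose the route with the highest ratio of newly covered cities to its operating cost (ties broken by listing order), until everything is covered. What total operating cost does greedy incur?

Pick 1: R9 adds 5 new (Durham, Truro, Derby, Carlisle, Norwich) at operating cost 2 (ratio 5/2).
Pick 2: R2 adds 1 new (Lincoln) at operating cost 5 (ratio 1/5).
Greedy total operating cost: 2 + 5 = 7.

7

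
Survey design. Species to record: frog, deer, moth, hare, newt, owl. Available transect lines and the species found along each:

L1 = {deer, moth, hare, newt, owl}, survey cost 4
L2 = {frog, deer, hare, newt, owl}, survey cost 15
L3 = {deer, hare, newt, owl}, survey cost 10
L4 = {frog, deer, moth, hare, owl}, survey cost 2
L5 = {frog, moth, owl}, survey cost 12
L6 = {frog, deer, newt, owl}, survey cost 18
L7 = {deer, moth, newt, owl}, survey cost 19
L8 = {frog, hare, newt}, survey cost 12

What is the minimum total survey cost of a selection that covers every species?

6

L1, L4 cover every species at survey cost 4 + 2 = 6.
Any cover uses at least 2 transects; among all covering selections none totals below 6.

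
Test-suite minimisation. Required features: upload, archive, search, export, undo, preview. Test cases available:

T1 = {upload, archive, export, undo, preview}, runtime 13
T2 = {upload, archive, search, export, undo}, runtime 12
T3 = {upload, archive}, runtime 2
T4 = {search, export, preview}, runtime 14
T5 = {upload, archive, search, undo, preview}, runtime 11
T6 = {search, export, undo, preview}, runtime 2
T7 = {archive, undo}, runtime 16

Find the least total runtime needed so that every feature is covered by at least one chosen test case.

T3, T6 cover every feature at runtime 2 + 2 = 4.
Any cover uses at least 2 test cases; among all covering selections none totals below 4.

4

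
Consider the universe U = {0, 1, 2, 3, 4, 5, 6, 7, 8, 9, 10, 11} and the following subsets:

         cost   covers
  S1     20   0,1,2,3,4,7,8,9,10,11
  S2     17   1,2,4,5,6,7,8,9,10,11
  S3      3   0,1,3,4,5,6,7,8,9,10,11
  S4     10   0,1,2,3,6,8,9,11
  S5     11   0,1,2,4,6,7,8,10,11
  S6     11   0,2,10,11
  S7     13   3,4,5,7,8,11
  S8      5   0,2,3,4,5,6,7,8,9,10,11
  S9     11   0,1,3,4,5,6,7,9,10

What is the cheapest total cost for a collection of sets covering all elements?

8

S3, S8 cover every element at cost 3 + 5 = 8.
Any cover uses at least 2 sets; among all covering selections none totals below 8.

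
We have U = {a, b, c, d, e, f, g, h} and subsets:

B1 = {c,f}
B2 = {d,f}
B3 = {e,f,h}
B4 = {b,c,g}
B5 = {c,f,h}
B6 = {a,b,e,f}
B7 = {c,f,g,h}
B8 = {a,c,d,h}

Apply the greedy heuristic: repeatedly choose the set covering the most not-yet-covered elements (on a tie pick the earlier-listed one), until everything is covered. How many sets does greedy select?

3

Pick 1: B6 covers 4 new elements (a, b, e, f).
Pick 2: B7 covers 3 new elements (c, g, h).
Pick 3: B2 covers 1 new elements (d).
Greedy uses 3 sets.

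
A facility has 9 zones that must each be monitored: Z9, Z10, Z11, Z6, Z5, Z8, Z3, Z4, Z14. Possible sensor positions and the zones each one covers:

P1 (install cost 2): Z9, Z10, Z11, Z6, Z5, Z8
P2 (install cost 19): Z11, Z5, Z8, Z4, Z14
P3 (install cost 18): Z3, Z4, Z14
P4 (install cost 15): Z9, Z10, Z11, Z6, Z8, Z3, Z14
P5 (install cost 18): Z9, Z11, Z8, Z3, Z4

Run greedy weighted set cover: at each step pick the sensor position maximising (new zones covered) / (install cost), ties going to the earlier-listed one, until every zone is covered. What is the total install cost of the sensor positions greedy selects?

Pick 1: P1 adds 6 new (Z9, Z10, Z11, Z6, Z5, Z8) at install cost 2 (ratio 6/2).
Pick 2: P3 adds 3 new (Z3, Z4, Z14) at install cost 18 (ratio 3/18).
Greedy total install cost: 2 + 18 = 20.

20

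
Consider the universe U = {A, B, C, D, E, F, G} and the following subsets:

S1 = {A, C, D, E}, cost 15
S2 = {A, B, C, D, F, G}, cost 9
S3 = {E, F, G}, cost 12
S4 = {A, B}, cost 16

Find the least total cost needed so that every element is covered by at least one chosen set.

S2, S3 cover every element at cost 9 + 12 = 21.
Any cover uses at least 2 sets; among all covering selections none totals below 21.

21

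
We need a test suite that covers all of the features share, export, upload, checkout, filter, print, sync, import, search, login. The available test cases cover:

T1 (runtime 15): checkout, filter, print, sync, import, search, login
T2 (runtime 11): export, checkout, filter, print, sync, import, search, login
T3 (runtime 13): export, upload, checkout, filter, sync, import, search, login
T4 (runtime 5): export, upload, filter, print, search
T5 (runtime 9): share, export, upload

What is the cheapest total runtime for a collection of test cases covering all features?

20

T2, T5 cover every feature at runtime 11 + 9 = 20.
Any cover uses at least 2 test cases; among all covering selections none totals below 20.
Greedy by coverage-per-runtime would pick T4, T2, T5 for 25 — worse than the optimum 20.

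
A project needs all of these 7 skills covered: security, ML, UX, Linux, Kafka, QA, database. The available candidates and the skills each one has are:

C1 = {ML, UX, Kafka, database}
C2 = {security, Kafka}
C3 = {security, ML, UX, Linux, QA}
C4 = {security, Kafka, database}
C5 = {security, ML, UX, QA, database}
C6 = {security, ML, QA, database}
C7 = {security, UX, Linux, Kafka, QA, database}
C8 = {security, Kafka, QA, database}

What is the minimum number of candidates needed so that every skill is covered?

2

C1, C3 together cover {security, ML, UX, Linux, Kafka, QA, database} — every skill.
No single candidate contains all 7 skills, so 2 is optimal.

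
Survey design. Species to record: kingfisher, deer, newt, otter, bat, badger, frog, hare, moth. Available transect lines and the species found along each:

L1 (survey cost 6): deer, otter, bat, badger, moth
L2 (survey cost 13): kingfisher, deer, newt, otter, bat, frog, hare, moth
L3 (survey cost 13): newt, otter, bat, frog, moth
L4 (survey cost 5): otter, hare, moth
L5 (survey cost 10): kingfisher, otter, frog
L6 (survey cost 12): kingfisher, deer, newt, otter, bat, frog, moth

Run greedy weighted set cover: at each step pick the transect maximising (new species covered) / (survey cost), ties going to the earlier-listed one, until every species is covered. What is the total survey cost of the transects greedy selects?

19

Pick 1: L1 adds 5 new (deer, otter, bat, badger, moth) at survey cost 6 (ratio 5/6).
Pick 2: L2 adds 4 new (kingfisher, newt, frog, hare) at survey cost 13 (ratio 4/13).
Greedy total survey cost: 6 + 13 = 19.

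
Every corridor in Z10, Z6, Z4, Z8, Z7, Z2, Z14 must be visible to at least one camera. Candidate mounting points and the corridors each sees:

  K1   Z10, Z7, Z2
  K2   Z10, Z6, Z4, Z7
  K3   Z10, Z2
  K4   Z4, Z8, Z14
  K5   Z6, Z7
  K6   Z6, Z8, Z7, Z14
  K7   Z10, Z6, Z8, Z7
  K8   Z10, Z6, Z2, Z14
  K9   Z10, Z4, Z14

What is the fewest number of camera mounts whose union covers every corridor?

3

K1, K2, K4 together cover {Z10, Z6, Z4, Z8, Z7, Z2, Z14} — every corridor.
No 2 of the 9 camera mounts cover everything (all 36 pairs fall short), so 3 is minimum.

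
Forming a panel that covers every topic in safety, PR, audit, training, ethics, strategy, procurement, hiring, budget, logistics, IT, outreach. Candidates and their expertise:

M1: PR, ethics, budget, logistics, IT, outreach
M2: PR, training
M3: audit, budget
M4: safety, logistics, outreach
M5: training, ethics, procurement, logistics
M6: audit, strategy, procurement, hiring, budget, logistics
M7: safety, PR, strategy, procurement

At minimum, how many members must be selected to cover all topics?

4

M1, M2, M4, M6 together cover {safety, PR, audit, training, ethics, strategy, procurement, hiring, budget, logistics, IT, outreach} — every topic.
No 3 of the 7 members cover everything (all 35 triples fall short), so 4 is minimum.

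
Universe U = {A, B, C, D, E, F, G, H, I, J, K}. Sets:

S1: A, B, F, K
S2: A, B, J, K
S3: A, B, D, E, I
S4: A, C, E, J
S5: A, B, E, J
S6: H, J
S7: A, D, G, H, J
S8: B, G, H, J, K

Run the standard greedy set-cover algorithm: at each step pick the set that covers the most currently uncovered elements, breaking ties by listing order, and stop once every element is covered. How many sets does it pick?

Pick 1: S3 covers 5 new elements (A, B, D, E, I).
Pick 2: S8 covers 4 new elements (G, H, J, K).
Pick 3: S1 covers 1 new elements (F).
Pick 4: S4 covers 1 new elements (C).
Greedy uses 4 sets.

4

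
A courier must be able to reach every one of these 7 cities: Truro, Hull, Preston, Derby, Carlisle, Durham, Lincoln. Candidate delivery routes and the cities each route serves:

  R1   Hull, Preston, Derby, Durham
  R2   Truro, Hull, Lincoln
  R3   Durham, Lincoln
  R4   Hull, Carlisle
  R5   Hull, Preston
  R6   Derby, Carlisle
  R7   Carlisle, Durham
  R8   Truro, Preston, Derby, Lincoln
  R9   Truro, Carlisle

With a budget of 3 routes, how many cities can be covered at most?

Choosing R1, R2, R4 covers {Truro, Hull, Preston, Derby, Carlisle, Durham, Lincoln} — 7 cities.
That is all 7 cities.

7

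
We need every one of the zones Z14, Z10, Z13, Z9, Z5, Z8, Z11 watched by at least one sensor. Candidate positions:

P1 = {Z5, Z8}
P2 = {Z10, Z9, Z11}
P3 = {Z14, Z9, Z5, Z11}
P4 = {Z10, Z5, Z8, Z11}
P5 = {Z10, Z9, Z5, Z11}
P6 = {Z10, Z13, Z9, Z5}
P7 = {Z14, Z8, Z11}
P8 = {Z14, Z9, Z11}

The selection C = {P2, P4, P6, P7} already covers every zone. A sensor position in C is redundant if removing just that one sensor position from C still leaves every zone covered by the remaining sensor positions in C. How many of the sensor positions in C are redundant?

2

Drop P2: the rest still cover every zone — redundant.
Drop P4: the rest still cover every zone — redundant.
Drop P6: Z13 uncovered — not redundant.
Drop P7: Z14 uncovered — not redundant.
2 redundant: P2, P4.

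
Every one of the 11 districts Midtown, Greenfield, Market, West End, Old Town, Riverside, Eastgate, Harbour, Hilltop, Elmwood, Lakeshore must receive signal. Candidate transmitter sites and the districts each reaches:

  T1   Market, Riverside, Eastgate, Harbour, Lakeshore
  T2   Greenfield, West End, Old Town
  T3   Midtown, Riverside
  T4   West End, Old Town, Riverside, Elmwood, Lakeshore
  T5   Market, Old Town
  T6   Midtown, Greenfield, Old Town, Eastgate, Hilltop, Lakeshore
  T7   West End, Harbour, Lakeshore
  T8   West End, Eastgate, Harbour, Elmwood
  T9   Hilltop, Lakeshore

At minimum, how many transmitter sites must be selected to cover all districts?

3

T1, T4, T6 together cover {Midtown, Greenfield, Market, West End, Old Town, Riverside, Eastgate, Harbour, Hilltop, Elmwood, Lakeshore} — every district.
No 2 of the 9 transmitter sites cover everything (all 36 pairs fall short), so 3 is minimum.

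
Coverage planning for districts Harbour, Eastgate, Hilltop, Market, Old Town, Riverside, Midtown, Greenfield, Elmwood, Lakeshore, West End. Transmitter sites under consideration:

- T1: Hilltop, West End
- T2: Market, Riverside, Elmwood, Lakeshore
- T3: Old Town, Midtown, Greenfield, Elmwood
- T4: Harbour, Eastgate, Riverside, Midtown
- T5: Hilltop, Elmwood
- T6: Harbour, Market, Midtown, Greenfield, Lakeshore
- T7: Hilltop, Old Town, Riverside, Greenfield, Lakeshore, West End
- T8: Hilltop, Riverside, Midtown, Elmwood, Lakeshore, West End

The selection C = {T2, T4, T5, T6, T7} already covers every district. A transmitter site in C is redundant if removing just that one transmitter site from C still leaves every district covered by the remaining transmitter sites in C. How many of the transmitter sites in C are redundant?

3

Drop T2: the rest still cover every district — redundant.
Drop T4: Eastgate uncovered — not redundant.
Drop T5: the rest still cover every district — redundant.
Drop T6: the rest still cover every district — redundant.
Drop T7: Old Town, West End uncovered — not redundant.
3 redundant: T2, T5, T6.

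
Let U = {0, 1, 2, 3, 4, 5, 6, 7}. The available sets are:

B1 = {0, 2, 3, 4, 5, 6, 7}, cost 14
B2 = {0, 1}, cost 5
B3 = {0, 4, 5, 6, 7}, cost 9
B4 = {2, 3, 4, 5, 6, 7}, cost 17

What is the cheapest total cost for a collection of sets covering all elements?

B1, B2 cover every element at cost 14 + 5 = 19.
Any cover uses at least 2 sets; among all covering selections none totals below 19.

19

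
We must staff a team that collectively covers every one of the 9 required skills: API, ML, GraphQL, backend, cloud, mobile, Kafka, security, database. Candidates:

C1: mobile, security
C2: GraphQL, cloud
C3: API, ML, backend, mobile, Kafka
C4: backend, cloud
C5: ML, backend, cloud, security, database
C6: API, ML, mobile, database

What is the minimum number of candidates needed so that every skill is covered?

C2, C3, C5 together cover {API, ML, GraphQL, backend, cloud, mobile, Kafka, security, database} — every skill.
No 2 of the 6 candidates cover everything (all 15 pairs fall short), so 3 is minimum.

3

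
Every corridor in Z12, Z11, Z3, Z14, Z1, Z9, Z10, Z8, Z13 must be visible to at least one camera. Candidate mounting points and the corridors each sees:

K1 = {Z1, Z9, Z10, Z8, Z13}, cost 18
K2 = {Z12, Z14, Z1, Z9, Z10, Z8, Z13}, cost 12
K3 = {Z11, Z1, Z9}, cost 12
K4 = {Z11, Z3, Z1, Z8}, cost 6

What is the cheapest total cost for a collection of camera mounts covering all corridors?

K2, K4 cover every corridor at cost 12 + 6 = 18.
Any cover uses at least 2 camera mounts; among all covering selections none totals below 18.

18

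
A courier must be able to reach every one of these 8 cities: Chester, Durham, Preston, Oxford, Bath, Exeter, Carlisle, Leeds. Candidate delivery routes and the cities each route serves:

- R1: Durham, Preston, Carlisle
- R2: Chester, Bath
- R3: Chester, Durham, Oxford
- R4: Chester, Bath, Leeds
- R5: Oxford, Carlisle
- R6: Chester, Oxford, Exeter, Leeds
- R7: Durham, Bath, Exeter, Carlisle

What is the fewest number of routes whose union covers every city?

R1, R2, R6 together cover {Chester, Durham, Preston, Oxford, Bath, Exeter, Carlisle, Leeds} — every city.
No 2 of the 7 routes cover everything (all 21 pairs fall short), so 3 is minimum.

3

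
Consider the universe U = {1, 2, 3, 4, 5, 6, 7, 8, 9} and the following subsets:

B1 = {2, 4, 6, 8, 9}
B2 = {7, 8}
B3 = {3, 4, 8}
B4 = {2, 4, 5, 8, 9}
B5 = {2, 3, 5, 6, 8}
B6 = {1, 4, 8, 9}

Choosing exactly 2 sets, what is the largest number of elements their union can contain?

8

Choosing B5, B6 covers {1, 2, 3, 4, 5, 6, 8, 9} — 8 elements.
No choice of 2 sets does better; here 7 is left uncovered.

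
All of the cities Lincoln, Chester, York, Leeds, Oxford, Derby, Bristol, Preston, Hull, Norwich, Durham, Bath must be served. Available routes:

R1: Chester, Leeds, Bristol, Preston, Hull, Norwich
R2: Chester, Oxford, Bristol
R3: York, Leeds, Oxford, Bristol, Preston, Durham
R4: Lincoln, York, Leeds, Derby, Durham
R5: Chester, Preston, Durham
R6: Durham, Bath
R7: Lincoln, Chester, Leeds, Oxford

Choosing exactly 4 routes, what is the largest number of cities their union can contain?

Choosing R1, R2, R4, R6 covers {Lincoln, Chester, York, Leeds, Oxford, Derby, Bristol, Preston, Hull, Norwich, Durham, Bath} — 12 cities.
That is all 12 cities.

12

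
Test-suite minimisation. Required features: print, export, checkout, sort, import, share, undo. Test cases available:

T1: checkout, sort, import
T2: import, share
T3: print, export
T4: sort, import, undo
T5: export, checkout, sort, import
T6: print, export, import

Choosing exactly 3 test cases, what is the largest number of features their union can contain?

6

Choosing T1, T2, T3 covers {print, export, checkout, sort, import, share} — 6 features.
No choice of 3 test cases does better; here undo is left uncovered.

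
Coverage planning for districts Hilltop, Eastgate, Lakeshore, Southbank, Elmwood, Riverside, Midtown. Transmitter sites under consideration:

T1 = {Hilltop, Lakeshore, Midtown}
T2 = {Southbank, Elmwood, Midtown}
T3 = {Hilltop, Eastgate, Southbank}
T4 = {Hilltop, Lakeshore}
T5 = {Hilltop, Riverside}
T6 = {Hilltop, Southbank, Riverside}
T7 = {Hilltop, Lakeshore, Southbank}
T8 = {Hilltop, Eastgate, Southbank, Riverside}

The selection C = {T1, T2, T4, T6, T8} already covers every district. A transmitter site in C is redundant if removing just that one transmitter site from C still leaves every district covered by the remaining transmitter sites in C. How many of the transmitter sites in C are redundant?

Drop T1: the rest still cover every district — redundant.
Drop T2: Elmwood uncovered — not redundant.
Drop T4: the rest still cover every district — redundant.
Drop T6: the rest still cover every district — redundant.
Drop T8: Eastgate uncovered — not redundant.
3 redundant: T1, T4, T6.

3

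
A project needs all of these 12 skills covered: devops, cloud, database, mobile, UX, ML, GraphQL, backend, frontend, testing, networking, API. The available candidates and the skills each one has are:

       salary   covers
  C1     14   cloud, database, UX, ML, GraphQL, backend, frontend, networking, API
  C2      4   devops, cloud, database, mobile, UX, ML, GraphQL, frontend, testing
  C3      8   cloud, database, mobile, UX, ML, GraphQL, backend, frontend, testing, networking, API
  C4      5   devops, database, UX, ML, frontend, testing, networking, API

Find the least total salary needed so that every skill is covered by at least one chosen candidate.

C2, C3 cover every skill at salary 4 + 8 = 12.
Any cover uses at least 2 candidates; among all covering selections none totals below 12.

12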